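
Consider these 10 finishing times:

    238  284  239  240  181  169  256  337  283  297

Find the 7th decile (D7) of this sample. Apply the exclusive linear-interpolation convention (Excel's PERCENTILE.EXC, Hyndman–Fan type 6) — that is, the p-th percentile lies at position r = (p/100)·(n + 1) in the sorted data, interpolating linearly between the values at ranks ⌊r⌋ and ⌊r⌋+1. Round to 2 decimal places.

283.70

Sorted: 169, 181, 238, 239, 240, 256, 283, 284, 297, 337.
n = 10.
r = (70/100)·(10 + 1) = 7.7.
Rank 7 is 283 and rank 8 is 284.
Interpolate: 283 + 0.7·(284 − 283) = 283 + 0.7·1 = 283.7.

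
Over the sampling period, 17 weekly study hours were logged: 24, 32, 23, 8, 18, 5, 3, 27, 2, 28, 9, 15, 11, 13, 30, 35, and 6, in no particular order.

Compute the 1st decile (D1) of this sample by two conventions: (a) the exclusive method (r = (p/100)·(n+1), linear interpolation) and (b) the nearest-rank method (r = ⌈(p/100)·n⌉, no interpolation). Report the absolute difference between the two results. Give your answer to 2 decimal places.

0.20

Sorted: 2, 3, 5, 6, 8, 9, 11, 13, 15, 18, 23, 24, 27, 28, 30, 32, 35.
n = 17.
(a) r = 1.8; between ranks 1 (2) and 2 (3): 2.8.
(b) the nearest-rank method: rank 2 → 3.
|2.8 − 3| = 0.2.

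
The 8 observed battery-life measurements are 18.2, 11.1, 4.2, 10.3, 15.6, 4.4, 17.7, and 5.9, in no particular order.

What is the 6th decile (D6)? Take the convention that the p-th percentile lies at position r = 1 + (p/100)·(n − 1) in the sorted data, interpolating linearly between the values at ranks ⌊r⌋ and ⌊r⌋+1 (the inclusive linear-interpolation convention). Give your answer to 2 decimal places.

Sorted: 4.2, 4.4, 5.9, 10.3, 11.1, 15.6, 17.7, 18.2.
n = 8.
r = 1 + (60/100)·(8 − 1) = 1 + 4.2 = 5.2.
Rank 5 is 11.1 and rank 6 is 15.6.
Interpolate: 11.1 + 0.2·(15.6 − 11.1) = 11.1 + 0.2·4.5 = 12.

12.00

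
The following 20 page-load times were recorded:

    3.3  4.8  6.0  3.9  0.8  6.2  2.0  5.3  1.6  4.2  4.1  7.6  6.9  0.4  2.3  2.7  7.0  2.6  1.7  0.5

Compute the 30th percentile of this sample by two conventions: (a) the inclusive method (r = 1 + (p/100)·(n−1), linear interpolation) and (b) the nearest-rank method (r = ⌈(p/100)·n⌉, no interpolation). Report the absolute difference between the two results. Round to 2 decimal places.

Sorted: 0.4, 0.5, 0.8, 1.6, 1.7, 2.0, 2.3, 2.6, 2.7, 3.3, 3.9, 4.1, 4.2, 4.8, 5.3, 6.0, 6.2, 6.9, 7.0, 7.6.
n = 20.
(a) r = 6.7; between ranks 6 (2.0) and 7 (2.3): 2.21.
(b) the nearest-rank method: rank 6 → 2.
|2.21 − 2| = 0.21.

0.21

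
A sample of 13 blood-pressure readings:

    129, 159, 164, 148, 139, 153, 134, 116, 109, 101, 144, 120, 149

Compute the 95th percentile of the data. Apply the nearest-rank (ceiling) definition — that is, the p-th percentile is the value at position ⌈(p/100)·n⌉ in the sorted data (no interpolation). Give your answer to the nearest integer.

164

Sorted: 101, 109, 116, 120, 129, 134, 139, 144, 148, 149, 153, 159, 164.
n = 13.
Position = ⌈95/100 · 13⌉ = ⌈12.35⌉ = 13.
The value at rank 13 is 164.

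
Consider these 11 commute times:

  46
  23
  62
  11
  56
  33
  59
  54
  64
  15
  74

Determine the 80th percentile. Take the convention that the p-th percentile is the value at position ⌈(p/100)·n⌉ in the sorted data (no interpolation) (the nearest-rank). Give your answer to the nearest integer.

62

Sorted: 11, 15, 23, 33, 46, 54, 56, 59, 62, 64, 74.
n = 11.
Position = ⌈80/100 · 11⌉ = ⌈8.8⌉ = 9.
The value at rank 9 is 62.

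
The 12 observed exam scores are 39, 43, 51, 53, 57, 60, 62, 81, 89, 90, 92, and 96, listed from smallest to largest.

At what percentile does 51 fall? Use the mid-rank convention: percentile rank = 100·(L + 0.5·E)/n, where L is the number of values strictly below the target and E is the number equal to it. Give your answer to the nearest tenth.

20.8

Count below 51: L = 2; count equal: E = 1; n = 12.
Percentile rank = 100·(2 + 0.5·1)/12 = 100·2.5/12 = 20.83.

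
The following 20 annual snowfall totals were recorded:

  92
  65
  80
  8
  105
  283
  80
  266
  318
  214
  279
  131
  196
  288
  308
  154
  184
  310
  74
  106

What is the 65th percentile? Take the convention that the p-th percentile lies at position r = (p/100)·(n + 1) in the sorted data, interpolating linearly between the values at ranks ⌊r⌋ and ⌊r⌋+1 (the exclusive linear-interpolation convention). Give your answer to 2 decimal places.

Sorted: 8, 65, 74, 80, 80, 92, 105, 106, 131, 154, 184, 196, 214, 266, 279, 283, 288, 308, 310, 318.
n = 20.
r = (65/100)·(20 + 1) = 13.65.
Rank 13 is 214 and rank 14 is 266.
Interpolate: 214 + 0.65·(266 − 214) = 214 + 0.65·52 = 247.8.

247.80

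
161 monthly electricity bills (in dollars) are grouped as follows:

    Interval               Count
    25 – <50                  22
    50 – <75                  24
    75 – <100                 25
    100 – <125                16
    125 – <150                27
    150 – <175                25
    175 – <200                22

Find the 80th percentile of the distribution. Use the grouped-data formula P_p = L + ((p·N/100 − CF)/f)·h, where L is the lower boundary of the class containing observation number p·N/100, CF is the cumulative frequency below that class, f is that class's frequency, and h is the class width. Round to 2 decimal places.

164.80

N = 161; target position k = 80/100 · 161 = 128.8.
Cumulative frequencies: 22, 46, 71, 87, 114, 139, 161.
Observation 128.8 falls in the class 150 – <175.
L = 150, CF = 114, f = 25, h = 25.
P80 = 150 + ((128.8 − 114)/25)·25 = 150 + 14.8 = 164.8.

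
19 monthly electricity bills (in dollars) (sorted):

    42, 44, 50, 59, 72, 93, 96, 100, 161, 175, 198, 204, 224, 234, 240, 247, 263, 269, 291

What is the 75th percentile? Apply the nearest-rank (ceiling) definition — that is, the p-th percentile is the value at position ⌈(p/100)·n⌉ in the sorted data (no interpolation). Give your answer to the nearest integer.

240

n = 19.
Position = ⌈75/100 · 19⌉ = ⌈14.25⌉ = 15.
The value at rank 15 is 240.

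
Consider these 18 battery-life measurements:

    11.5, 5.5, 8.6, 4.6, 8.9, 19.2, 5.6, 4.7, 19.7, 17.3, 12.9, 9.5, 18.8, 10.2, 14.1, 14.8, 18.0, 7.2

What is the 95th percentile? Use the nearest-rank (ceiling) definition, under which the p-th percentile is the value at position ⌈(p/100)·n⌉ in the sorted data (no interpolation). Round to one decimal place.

19.7

Sorted: 4.6, 4.7, 5.5, 5.6, 7.2, 8.6, 8.9, 9.5, 10.2, 11.5, 12.9, 14.1, 14.8, 17.3, 18.0, 18.8, 19.2, 19.7.
n = 18.
Position = ⌈95/100 · 18⌉ = ⌈17.1⌉ = 18.
The value at rank 18 is 19.7.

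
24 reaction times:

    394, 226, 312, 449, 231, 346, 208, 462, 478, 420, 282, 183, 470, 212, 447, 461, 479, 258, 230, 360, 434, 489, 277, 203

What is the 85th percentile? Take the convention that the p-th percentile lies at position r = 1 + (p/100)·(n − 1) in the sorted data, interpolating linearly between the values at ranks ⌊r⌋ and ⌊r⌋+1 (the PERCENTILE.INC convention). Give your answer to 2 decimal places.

Sorted: 183, 203, 208, 212, 226, 230, 231, 258, 277, 282, 312, 346, 360, 394, 420, 434, 447, 449, 461, 462, 470, 478, 479, 489.
n = 24.
r = 1 + (85/100)·(24 − 1) = 1 + 19.55 = 20.55.
Rank 20 is 462 and rank 21 is 470.
Interpolate: 462 + 0.55·(470 − 462) = 462 + 0.55·8 = 466.4.

466.40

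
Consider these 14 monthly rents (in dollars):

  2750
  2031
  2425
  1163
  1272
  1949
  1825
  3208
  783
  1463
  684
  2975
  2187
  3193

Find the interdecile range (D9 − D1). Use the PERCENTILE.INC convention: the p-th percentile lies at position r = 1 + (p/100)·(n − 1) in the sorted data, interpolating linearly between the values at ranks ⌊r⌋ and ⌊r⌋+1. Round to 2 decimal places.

2230.60

Sorted: 684, 783, 1163, 1272, 1463, 1825, 1949, 2031, 2187, 2425, 2750, 2975, 3193, 3208.
n = 14.
P10: r = 2.3; ranks 2–3 are 783, 1163; interpolating gives 897.
P90: r = 12.7; ranks 12–13 are 2975, 3193; interpolating gives 3127.6.
Difference: 3127.6 − 897 = 2230.6.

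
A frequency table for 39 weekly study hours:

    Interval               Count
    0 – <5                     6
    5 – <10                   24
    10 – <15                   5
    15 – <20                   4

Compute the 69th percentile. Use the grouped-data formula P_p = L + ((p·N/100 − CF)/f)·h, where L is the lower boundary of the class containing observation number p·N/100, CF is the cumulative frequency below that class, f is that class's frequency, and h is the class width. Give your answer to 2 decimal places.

N = 39; target position k = 69/100 · 39 = 26.91.
Cumulative frequencies: 6, 30, 35, 39.
Observation 26.91 falls in the class 5 – <10.
L = 5, CF = 6, f = 24, h = 5.
P69 = 5 + ((26.91 − 6)/24)·5 = 5 + 4.35625 = 9.35625.

9.36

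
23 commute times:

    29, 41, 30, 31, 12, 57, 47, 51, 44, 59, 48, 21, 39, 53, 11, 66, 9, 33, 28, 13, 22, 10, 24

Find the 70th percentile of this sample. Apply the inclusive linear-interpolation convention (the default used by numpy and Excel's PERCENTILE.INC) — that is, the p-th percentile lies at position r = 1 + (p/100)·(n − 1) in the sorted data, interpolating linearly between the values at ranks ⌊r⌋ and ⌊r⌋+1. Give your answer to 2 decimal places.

Sorted: 9, 10, 11, 12, 13, 21, 22, 24, 28, 29, 30, 31, 33, 39, 41, 44, 47, 48, 51, 53, 57, 59, 66.
n = 23.
r = 1 + (70/100)·(23 − 1) = 1 + 15.4 = 16.4.
Rank 16 is 44 and rank 17 is 47.
Interpolate: 44 + 0.4·(47 − 44) = 44 + 0.4·3 = 45.2.

45.20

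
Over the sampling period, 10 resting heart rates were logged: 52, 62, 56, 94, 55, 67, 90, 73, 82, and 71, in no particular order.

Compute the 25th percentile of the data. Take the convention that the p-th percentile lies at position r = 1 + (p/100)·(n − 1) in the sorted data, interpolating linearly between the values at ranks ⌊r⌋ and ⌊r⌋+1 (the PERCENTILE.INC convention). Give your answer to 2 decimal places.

Sorted: 52, 55, 56, 62, 67, 71, 73, 82, 90, 94.
n = 10.
r = 1 + (25/100)·(10 − 1) = 1 + 2.25 = 3.25.
Rank 3 is 56 and rank 4 is 62.
Interpolate: 56 + 0.25·(62 − 56) = 56 + 0.25·6 = 57.5.

57.50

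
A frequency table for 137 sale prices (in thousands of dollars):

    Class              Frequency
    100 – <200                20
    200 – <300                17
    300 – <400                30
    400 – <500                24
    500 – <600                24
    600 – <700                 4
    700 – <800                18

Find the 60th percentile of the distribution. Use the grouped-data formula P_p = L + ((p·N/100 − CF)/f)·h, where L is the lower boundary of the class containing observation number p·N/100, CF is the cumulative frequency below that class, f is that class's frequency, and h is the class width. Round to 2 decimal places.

463.33

N = 137; target position k = 60/100 · 137 = 82.2.
Cumulative frequencies: 20, 37, 67, 91, 115, 119, 137.
Observation 82.2 falls in the class 400 – <500.
L = 400, CF = 67, f = 24, h = 100.
P60 = 400 + ((82.2 − 67)/24)·100 = 400 + 63.3333 = 463.333.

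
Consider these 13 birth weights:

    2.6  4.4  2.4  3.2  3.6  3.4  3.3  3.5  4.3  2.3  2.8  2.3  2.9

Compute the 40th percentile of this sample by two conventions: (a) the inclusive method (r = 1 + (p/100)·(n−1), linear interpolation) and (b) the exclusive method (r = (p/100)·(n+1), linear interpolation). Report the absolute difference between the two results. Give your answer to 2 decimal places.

0.02

Sorted: 2.3, 2.3, 2.4, 2.6, 2.8, 2.9, 3.2, 3.3, 3.4, 3.5, 3.6, 4.3, 4.4.
n = 13.
(a) r = 5.8; between ranks 5 (2.8) and 6 (2.9): 2.88.
(b) r = 5.6; between ranks 5 (2.8) and 6 (2.9): 2.86.
|2.88 − 2.86| = 0.02.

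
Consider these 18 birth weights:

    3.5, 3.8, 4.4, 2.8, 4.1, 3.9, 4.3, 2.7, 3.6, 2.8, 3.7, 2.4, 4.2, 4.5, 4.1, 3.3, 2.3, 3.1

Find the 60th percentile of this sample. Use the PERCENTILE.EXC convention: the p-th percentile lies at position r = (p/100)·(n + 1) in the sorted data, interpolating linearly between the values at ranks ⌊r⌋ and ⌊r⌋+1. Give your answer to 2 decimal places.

3.84

Sorted: 2.3, 2.4, 2.7, 2.8, 2.8, 3.1, 3.3, 3.5, 3.6, 3.7, 3.8, 3.9, 4.1, 4.1, 4.2, 4.3, 4.4, 4.5.
n = 18.
r = (60/100)·(18 + 1) = 11.4.
Rank 11 is 3.8 and rank 12 is 3.9.
Interpolate: 3.8 + 0.4·(3.9 − 3.8) = 3.8 + 0.4·0.1 = 3.84.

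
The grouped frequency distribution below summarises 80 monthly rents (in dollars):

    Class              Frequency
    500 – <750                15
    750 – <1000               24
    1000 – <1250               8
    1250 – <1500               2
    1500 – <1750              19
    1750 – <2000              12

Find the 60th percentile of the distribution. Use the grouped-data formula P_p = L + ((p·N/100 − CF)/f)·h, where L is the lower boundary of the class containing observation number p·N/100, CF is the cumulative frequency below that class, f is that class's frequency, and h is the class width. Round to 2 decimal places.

N = 80; target position k = 60/100 · 80 = 48.
Cumulative frequencies: 15, 39, 47, 49, 68, 80.
Observation 48 falls in the class 1250 – <1500.
L = 1250, CF = 47, f = 2, h = 250.
P60 = 1250 + ((48 − 47)/2)·250 = 1250 + 125 = 1375.

1375.00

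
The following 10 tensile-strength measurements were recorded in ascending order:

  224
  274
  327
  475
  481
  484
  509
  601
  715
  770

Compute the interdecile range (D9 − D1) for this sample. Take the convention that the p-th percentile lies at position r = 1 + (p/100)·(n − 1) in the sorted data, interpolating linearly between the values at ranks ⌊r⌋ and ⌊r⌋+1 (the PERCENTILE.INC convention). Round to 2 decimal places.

451.50

n = 10.
P10: r = 1.9; ranks 1–2 are 224, 274; interpolating gives 269.
P90: r = 9.1; ranks 9–10 are 715, 770; interpolating gives 720.5.
Difference: 720.5 − 269 = 451.5.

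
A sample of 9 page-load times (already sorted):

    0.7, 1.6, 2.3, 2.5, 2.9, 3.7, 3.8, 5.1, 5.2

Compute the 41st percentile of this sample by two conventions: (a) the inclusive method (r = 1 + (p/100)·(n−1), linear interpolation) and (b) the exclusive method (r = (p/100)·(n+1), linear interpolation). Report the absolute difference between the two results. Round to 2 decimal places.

n = 9.
(a) r = 4.28; between ranks 4 (2.5) and 5 (2.9): 2.612.
(b) r = 4.1; between ranks 4 (2.5) and 5 (2.9): 2.54.
|2.612 − 2.54| = 0.072.

0.07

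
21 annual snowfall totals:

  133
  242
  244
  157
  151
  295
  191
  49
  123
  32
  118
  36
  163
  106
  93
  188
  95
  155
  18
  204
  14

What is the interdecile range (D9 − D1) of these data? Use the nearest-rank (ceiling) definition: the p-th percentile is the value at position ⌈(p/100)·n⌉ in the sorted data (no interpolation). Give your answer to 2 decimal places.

Sorted: 14, 18, 32, 36, 49, 93, 95, 106, 118, 123, 133, 151, 155, 157, 163, 188, 191, 204, 242, 244, 295.
n = 21.
P10: rank ⌈10/100·21⌉ = 3 → 32.
P90: rank ⌈90/100·21⌉ = 19 → 242.
Difference: 242 − 32 = 210.

210.00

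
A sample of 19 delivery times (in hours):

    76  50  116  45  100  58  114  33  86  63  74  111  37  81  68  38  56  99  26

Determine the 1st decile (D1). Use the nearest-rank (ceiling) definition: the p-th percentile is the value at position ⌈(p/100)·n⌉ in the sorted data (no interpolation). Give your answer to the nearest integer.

Sorted: 26, 33, 37, 38, 45, 50, 56, 58, 63, 68, 74, 76, 81, 86, 99, 100, 111, 114, 116.
n = 19.
Position = ⌈10/100 · 19⌉ = ⌈1.9⌉ = 2.
The value at rank 2 is 33.

33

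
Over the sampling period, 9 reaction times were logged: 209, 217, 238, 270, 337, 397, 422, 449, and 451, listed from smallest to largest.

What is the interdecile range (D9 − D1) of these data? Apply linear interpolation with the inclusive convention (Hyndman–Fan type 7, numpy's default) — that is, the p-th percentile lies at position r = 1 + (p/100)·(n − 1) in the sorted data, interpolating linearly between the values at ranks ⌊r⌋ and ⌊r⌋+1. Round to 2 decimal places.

n = 9.
P10: r = 1.8; ranks 1–2 are 209, 217; interpolating gives 215.4.
P90: r = 8.2; ranks 8–9 are 449, 451; interpolating gives 449.4.
Difference: 449.4 − 215.4 = 234.

234.00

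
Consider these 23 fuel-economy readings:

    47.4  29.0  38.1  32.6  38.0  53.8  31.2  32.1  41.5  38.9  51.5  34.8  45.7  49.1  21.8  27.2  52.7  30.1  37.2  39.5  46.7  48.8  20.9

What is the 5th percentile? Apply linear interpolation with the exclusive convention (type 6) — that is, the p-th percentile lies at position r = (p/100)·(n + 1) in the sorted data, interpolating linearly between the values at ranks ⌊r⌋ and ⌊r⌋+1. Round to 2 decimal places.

21.08

Sorted: 20.9, 21.8, 27.2, 29.0, 30.1, 31.2, 32.1, 32.6, 34.8, 37.2, 38.0, 38.1, 38.9, 39.5, 41.5, 45.7, 46.7, 47.4, 48.8, 49.1, 51.5, 52.7, 53.8.
n = 23.
r = (5/100)·(23 + 1) = 1.2.
Rank 1 is 20.9 and rank 2 is 21.8.
Interpolate: 20.9 + 0.2·(21.8 − 20.9) = 20.9 + 0.2·0.9 = 21.08.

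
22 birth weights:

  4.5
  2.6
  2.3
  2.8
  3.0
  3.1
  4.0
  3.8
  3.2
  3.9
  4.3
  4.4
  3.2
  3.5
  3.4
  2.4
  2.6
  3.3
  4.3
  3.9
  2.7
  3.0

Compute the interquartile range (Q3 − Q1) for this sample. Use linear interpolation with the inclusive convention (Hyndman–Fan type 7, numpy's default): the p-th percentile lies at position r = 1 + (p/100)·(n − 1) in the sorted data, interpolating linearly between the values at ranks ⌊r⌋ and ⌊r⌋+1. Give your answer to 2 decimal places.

Sorted: 2.3, 2.4, 2.6, 2.6, 2.7, 2.8, 3.0, 3.0, 3.1, 3.2, 3.2, 3.3, 3.4, 3.5, 3.8, 3.9, 3.9, 4.0, 4.3, 4.3, 4.4, 4.5.
n = 22.
P25: r = 6.25; ranks 6–7 are 2.8, 3.0; interpolating gives 2.85.
P75: r = 16.75; ranks 16–17 are 3.9, 3.9; interpolating gives 3.9.
Difference: 3.9 − 2.85 = 1.05.

1.05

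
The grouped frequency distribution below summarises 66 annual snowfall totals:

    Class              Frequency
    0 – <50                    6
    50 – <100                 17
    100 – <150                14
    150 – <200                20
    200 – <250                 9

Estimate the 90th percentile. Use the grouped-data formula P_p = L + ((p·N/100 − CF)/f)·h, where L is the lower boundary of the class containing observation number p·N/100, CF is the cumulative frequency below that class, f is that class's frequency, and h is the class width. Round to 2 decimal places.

213.33

N = 66; target position k = 90/100 · 66 = 59.4.
Cumulative frequencies: 6, 23, 37, 57, 66.
Observation 59.4 falls in the class 200 – <250.
L = 200, CF = 57, f = 9, h = 50.
P90 = 200 + ((59.4 − 57)/9)·50 = 200 + 13.3333 = 213.333.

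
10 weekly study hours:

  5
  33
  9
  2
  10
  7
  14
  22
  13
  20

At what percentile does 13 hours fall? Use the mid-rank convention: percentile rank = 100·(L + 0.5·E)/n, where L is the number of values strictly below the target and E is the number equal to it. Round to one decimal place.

55.0

Sorted: 2, 5, 7, 9, 10, 13, 14, 20, 22, 33.
Count below 13: L = 5; count equal: E = 1; n = 10.
Percentile rank = 100·(5 + 0.5·1)/10 = 100·5.5/10 = 55.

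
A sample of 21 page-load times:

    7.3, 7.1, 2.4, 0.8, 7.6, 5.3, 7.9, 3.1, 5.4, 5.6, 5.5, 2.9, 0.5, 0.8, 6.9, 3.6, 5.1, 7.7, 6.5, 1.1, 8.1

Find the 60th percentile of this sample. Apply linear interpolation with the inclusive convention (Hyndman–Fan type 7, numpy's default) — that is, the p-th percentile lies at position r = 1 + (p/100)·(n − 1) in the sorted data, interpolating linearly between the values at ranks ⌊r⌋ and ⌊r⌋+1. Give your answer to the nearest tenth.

5.6

Sorted: 0.5, 0.8, 0.8, 1.1, 2.4, 2.9, 3.1, 3.6, 5.1, 5.3, 5.4, 5.5, 5.6, 6.5, 6.9, 7.1, 7.3, 7.6, 7.7, 7.9, 8.1.
n = 21.
r = 1 + (60/100)·(21 − 1) = 1 + 12 = 13.
r is an integer, so P60 is the value at rank 13: 5.6.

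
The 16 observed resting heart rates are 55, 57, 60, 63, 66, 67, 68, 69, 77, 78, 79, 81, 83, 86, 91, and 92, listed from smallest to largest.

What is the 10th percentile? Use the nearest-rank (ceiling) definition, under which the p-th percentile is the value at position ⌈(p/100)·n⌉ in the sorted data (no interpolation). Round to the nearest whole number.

n = 16.
Position = ⌈10/100 · 16⌉ = ⌈1.6⌉ = 2.
The value at rank 2 is 57.

57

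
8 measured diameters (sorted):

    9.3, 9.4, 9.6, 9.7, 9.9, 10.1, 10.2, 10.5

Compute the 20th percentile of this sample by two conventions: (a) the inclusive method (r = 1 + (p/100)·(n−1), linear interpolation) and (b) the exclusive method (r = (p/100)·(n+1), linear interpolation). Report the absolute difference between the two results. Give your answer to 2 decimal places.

0.10

n = 8.
(a) r = 2.4; between ranks 2 (9.4) and 3 (9.6): 9.48.
(b) r = 1.8; between ranks 1 (9.3) and 2 (9.4): 9.38.
|9.48 − 9.38| = 0.1.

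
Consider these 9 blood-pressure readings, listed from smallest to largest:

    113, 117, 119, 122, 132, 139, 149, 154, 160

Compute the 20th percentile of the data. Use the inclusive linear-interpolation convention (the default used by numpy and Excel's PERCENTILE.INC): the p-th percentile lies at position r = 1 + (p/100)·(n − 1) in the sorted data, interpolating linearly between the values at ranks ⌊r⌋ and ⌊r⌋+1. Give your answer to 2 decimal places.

n = 9.
r = 1 + (20/100)·(9 − 1) = 1 + 1.6 = 2.6.
Rank 2 is 117 and rank 3 is 119.
Interpolate: 117 + 0.6·(119 − 117) = 117 + 0.6·2 = 118.2.

118.20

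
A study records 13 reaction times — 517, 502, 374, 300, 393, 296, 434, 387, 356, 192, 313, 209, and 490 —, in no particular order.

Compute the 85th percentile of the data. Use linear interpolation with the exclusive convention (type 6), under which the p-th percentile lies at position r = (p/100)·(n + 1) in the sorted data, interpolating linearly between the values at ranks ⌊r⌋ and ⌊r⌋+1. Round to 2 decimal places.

Sorted: 192, 209, 296, 300, 313, 356, 374, 387, 393, 434, 490, 502, 517.
n = 13.
r = (85/100)·(13 + 1) = 11.9.
Rank 11 is 490 and rank 12 is 502.
Interpolate: 490 + 0.9·(502 − 490) = 490 + 0.9·12 = 500.8.

500.80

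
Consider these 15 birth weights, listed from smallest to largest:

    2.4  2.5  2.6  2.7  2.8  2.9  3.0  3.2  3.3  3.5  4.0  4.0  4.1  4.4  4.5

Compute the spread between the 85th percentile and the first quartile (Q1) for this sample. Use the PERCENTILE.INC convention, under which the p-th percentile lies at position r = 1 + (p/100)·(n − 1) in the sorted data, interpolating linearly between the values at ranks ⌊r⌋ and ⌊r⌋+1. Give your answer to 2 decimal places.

n = 15.
P25: r = 4.5; ranks 4–5 are 2.7, 2.8; interpolating gives 2.75.
P85: r = 12.9; ranks 12–13 are 4.0, 4.1; interpolating gives 4.09.
Difference: 4.09 − 2.75 = 1.34.

1.34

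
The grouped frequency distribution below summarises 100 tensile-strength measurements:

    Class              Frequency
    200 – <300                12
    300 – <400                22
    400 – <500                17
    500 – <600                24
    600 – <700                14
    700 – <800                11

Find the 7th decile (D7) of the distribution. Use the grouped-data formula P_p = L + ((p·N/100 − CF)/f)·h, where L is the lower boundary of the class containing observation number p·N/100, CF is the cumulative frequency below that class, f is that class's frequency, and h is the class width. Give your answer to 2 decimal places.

579.17

N = 100; target position k = 70/100 · 100 = 70.
Cumulative frequencies: 12, 34, 51, 75, 89, 100.
Observation 70 falls in the class 500 – <600.
L = 500, CF = 51, f = 24, h = 100.
P70 = 500 + ((70 − 51)/24)·100 = 500 + 79.1667 = 579.167.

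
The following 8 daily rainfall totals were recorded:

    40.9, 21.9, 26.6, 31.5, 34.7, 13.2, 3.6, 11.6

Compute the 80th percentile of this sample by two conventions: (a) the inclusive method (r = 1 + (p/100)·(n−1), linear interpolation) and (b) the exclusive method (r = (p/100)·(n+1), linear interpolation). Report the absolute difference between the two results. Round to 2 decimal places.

2.52

Sorted: 3.6, 11.6, 13.2, 21.9, 26.6, 31.5, 34.7, 40.9.
n = 8.
(a) r = 6.6; between ranks 6 (31.5) and 7 (34.7): 33.42.
(b) r = 7.2; between ranks 7 (34.7) and 8 (40.9): 35.94.
|33.42 − 35.94| = 2.52.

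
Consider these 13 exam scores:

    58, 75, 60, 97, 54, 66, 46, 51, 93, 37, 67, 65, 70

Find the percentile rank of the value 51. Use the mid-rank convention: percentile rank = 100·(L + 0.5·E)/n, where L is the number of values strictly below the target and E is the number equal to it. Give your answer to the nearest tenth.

Sorted: 37, 46, 51, 54, 58, 60, 65, 66, 67, 70, 75, 93, 97.
Count below 51: L = 2; count equal: E = 1; n = 13.
Percentile rank = 100·(2 + 0.5·1)/13 = 100·2.5/13 = 19.23.

19.2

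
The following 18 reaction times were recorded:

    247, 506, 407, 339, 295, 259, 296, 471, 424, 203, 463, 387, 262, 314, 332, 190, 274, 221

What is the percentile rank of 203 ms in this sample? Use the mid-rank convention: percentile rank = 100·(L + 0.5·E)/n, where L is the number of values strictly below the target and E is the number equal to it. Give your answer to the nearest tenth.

8.3

Sorted: 190, 203, 221, 247, 259, 262, 274, 295, 296, 314, 332, 339, 387, 407, 424, 463, 471, 506.
Count below 203: L = 1; count equal: E = 1; n = 18.
Percentile rank = 100·(1 + 0.5·1)/18 = 100·1.5/18 = 8.333.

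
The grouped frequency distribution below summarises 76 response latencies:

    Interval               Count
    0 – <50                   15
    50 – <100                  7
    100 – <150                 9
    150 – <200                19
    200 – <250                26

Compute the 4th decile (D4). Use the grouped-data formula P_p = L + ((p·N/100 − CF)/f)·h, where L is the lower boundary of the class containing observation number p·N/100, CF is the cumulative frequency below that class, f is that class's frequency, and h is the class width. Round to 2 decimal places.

146.67

N = 76; target position k = 40/100 · 76 = 30.4.
Cumulative frequencies: 15, 22, 31, 50, 76.
Observation 30.4 falls in the class 100 – <150.
L = 100, CF = 22, f = 9, h = 50.
P40 = 100 + ((30.4 − 22)/9)·50 = 100 + 46.6667 = 146.667.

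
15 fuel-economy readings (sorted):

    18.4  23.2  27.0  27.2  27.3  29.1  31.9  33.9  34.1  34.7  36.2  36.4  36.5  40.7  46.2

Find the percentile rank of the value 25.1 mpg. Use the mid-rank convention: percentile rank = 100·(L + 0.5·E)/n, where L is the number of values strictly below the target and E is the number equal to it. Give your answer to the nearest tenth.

13.3

Count below 25.1: L = 2; count equal: E = 0; n = 15.
Percentile rank = 100·(2 + 0.5·0)/15 = 100·2/15 = 13.33.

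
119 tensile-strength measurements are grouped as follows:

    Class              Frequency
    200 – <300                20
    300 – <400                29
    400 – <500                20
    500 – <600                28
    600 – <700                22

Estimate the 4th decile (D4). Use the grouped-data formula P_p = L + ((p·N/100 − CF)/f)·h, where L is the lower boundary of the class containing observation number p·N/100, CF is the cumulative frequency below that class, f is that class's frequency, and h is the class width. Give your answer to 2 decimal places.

N = 119; target position k = 40/100 · 119 = 47.6.
Cumulative frequencies: 20, 49, 69, 97, 119.
Observation 47.6 falls in the class 300 – <400.
L = 300, CF = 20, f = 29, h = 100.
P40 = 300 + ((47.6 − 20)/29)·100 = 300 + 95.1724 = 395.172.

395.17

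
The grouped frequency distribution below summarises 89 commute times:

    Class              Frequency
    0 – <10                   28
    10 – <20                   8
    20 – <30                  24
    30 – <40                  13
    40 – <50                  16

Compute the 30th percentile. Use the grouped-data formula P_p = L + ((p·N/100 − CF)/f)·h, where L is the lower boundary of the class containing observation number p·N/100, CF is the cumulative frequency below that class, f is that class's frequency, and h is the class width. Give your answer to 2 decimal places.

N = 89; target position k = 30/100 · 89 = 26.7.
Cumulative frequencies: 28, 36, 60, 73, 89.
Observation 26.7 falls in the class 0 – <10.
L = 0, CF = 0, f = 28, h = 10.
P30 = 0 + ((26.7 − 0)/28)·10 = 0 + 9.53571 = 9.53571.

9.54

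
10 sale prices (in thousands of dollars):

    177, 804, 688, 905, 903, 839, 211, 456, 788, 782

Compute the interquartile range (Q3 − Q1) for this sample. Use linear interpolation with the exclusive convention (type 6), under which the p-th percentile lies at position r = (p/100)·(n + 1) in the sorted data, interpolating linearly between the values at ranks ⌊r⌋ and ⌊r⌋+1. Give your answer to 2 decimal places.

Sorted: 177, 211, 456, 688, 782, 788, 804, 839, 903, 905.
n = 10.
P25: r = 2.75; ranks 2–3 are 211, 456; interpolating gives 394.75.
P75: r = 8.25; ranks 8–9 are 839, 903; interpolating gives 855.
Difference: 855 − 394.75 = 460.25.

460.25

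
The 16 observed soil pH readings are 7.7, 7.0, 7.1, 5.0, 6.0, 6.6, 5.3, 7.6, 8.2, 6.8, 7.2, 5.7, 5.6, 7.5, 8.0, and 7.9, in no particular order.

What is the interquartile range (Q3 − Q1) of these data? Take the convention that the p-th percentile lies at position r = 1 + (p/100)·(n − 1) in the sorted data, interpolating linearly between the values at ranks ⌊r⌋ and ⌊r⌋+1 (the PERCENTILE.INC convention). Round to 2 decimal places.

Sorted: 5.0, 5.3, 5.6, 5.7, 6.0, 6.6, 6.8, 7.0, 7.1, 7.2, 7.5, 7.6, 7.7, 7.9, 8.0, 8.2.
n = 16.
P25: r = 4.75; ranks 4–5 are 5.7, 6.0; interpolating gives 5.925.
P75: r = 12.25; ranks 12–13 are 7.6, 7.7; interpolating gives 7.625.
Difference: 7.625 − 5.925 = 1.7.

1.70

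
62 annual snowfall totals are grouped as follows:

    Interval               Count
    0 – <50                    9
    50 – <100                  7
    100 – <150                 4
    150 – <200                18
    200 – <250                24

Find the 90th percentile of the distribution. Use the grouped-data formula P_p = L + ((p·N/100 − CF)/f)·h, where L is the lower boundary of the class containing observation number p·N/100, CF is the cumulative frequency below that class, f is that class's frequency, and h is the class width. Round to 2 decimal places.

237.08

N = 62; target position k = 90/100 · 62 = 55.8.
Cumulative frequencies: 9, 16, 20, 38, 62.
Observation 55.8 falls in the class 200 – <250.
L = 200, CF = 38, f = 24, h = 50.
P90 = 200 + ((55.8 − 38)/24)·50 = 200 + 37.0833 = 237.083.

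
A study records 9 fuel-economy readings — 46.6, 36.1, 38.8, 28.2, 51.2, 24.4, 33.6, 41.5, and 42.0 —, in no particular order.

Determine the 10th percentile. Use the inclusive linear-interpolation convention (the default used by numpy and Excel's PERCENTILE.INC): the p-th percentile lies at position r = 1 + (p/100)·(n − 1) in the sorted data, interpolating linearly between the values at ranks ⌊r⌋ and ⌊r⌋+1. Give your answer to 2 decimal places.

Sorted: 24.4, 28.2, 33.6, 36.1, 38.8, 41.5, 42.0, 46.6, 51.2.
n = 9.
r = 1 + (10/100)·(9 − 1) = 1 + 0.8 = 1.8.
Rank 1 is 24.4 and rank 2 is 28.2.
Interpolate: 24.4 + 0.8·(28.2 − 24.4) = 24.4 + 0.8·3.8 = 27.44.

27.44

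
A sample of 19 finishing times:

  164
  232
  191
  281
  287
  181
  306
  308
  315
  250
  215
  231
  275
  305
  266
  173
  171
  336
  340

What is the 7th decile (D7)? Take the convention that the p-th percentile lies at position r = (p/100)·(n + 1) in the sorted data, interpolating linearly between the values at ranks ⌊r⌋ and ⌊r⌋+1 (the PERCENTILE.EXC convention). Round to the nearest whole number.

Sorted: 164, 171, 173, 181, 191, 215, 231, 232, 250, 266, 275, 281, 287, 305, 306, 308, 315, 336, 340.
n = 19.
r = (70/100)·(19 + 1) = 14.
r is an integer, so P70 is the value at rank 14: 305.

305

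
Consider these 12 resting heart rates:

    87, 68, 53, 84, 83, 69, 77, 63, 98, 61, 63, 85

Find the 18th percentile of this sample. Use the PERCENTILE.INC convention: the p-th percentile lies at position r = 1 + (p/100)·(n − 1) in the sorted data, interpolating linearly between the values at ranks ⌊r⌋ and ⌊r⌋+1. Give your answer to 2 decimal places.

62.96

Sorted: 53, 61, 63, 63, 68, 69, 77, 83, 84, 85, 87, 98.
n = 12.
r = 1 + (18/100)·(12 − 1) = 1 + 1.98 = 2.98.
Rank 2 is 61 and rank 3 is 63.
Interpolate: 61 + 0.98·(63 − 61) = 61 + 0.98·2 = 62.96.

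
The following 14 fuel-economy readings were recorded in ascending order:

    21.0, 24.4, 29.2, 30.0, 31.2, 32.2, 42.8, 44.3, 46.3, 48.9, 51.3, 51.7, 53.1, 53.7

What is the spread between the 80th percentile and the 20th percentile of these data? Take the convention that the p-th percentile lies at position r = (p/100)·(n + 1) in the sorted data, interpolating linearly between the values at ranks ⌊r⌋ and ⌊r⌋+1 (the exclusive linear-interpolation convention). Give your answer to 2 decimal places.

22.50

n = 14.
P20: r = 3 (integer) → 29.2.
P80: r = 12 (integer) → 51.7.
Difference: 51.7 − 29.2 = 22.5.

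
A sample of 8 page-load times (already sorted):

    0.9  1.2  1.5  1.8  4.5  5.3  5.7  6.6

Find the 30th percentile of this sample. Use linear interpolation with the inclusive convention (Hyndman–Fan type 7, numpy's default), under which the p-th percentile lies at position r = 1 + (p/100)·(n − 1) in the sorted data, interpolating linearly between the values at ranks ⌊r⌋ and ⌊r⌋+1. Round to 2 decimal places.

1.53

n = 8.
r = 1 + (30/100)·(8 − 1) = 1 + 2.1 = 3.1.
Rank 3 is 1.5 and rank 4 is 1.8.
Interpolate: 1.5 + 0.1·(1.8 − 1.5) = 1.5 + 0.1·0.3 = 1.53.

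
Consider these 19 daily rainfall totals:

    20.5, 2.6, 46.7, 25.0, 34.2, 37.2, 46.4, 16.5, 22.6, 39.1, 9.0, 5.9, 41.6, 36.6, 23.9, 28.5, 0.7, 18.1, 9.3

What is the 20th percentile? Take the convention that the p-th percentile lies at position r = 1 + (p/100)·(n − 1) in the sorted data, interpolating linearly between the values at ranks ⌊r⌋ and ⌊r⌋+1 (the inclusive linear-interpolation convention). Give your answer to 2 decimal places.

Sorted: 0.7, 2.6, 5.9, 9.0, 9.3, 16.5, 18.1, 20.5, 22.6, 23.9, 25.0, 28.5, 34.2, 36.6, 37.2, 39.1, 41.6, 46.4, 46.7.
n = 19.
r = 1 + (20/100)·(19 − 1) = 1 + 3.6 = 4.6.
Rank 4 is 9.0 and rank 5 is 9.3.
Interpolate: 9.0 + 0.6·(9.3 − 9.0) = 9.0 + 0.6·0.3 = 9.18.

9.18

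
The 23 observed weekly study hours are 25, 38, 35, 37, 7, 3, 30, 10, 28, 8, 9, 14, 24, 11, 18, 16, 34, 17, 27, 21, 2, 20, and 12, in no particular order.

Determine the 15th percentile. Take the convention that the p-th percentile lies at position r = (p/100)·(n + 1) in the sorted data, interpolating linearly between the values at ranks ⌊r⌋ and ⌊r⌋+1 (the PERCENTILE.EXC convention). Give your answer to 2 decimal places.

Sorted: 2, 3, 7, 8, 9, 10, 11, 12, 14, 16, 17, 18, 20, 21, 24, 25, 27, 28, 30, 34, 35, 37, 38.
n = 23.
r = (15/100)·(23 + 1) = 3.6.
Rank 3 is 7 and rank 4 is 8.
Interpolate: 7 + 0.6·(8 − 7) = 7 + 0.6·1 = 7.6.

7.60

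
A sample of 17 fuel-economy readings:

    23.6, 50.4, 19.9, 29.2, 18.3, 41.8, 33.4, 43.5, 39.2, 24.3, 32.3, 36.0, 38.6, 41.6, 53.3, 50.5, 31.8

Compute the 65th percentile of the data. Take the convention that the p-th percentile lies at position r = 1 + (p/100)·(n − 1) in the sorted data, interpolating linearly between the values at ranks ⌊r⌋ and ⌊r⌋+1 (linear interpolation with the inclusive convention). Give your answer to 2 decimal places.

Sorted: 18.3, 19.9, 23.6, 24.3, 29.2, 31.8, 32.3, 33.4, 36.0, 38.6, 39.2, 41.6, 41.8, 43.5, 50.4, 50.5, 53.3.
n = 17.
r = 1 + (65/100)·(17 − 1) = 1 + 10.4 = 11.4.
Rank 11 is 39.2 and rank 12 is 41.6.
Interpolate: 39.2 + 0.4·(41.6 − 39.2) = 39.2 + 0.4·2.4 = 40.16.

40.16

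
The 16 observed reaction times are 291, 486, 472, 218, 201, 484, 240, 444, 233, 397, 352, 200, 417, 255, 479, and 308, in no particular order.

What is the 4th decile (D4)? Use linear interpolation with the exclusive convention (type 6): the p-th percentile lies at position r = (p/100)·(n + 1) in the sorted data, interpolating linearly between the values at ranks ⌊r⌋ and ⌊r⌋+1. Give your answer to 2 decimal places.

Sorted: 200, 201, 218, 233, 240, 255, 291, 308, 352, 397, 417, 444, 472, 479, 484, 486.
n = 16.
r = (40/100)·(16 + 1) = 6.8.
Rank 6 is 255 and rank 7 is 291.
Interpolate: 255 + 0.8·(291 − 255) = 255 + 0.8·36 = 283.8.

283.80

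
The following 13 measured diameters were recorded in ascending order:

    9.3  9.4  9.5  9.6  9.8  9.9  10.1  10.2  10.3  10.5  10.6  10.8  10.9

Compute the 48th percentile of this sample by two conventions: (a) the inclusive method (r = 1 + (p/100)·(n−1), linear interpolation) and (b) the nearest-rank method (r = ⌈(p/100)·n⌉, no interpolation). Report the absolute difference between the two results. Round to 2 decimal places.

n = 13.
(a) r = 6.76; between ranks 6 (9.9) and 7 (10.1): 10.052.
(b) the nearest-rank method: rank 7 → 10.1.
|10.052 − 10.1| = 0.048.

0.05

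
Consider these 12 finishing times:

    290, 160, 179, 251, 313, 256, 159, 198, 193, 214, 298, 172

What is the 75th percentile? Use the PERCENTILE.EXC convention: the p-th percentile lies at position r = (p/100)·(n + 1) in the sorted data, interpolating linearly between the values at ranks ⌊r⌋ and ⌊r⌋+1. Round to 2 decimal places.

Sorted: 159, 160, 172, 179, 193, 198, 214, 251, 256, 290, 298, 313.
n = 12.
r = (75/100)·(12 + 1) = 9.75.
Rank 9 is 256 and rank 10 is 290.
Interpolate: 256 + 0.75·(290 − 256) = 256 + 0.75·34 = 281.5.

281.50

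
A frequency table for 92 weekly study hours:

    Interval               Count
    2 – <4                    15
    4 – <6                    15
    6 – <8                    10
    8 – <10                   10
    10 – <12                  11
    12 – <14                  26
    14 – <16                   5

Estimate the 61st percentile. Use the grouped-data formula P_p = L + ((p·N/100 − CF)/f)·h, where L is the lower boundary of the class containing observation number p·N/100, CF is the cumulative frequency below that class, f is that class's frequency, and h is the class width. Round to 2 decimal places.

N = 92; target position k = 61/100 · 92 = 56.12.
Cumulative frequencies: 15, 30, 40, 50, 61, 87, 92.
Observation 56.12 falls in the class 10 – <12.
L = 10, CF = 50, f = 11, h = 2.
P61 = 10 + ((56.12 − 50)/11)·2 = 10 + 1.11273 = 11.1127.

11.11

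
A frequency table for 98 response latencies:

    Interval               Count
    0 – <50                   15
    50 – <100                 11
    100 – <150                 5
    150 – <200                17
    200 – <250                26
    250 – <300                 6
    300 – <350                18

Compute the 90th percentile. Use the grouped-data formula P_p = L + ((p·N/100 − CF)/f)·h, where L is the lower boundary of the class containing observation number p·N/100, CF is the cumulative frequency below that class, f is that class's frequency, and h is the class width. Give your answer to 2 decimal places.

N = 98; target position k = 90/100 · 98 = 88.2.
Cumulative frequencies: 15, 26, 31, 48, 74, 80, 98.
Observation 88.2 falls in the class 300 – <350.
L = 300, CF = 80, f = 18, h = 50.
P90 = 300 + ((88.2 − 80)/18)·50 = 300 + 22.7778 = 322.778.

322.78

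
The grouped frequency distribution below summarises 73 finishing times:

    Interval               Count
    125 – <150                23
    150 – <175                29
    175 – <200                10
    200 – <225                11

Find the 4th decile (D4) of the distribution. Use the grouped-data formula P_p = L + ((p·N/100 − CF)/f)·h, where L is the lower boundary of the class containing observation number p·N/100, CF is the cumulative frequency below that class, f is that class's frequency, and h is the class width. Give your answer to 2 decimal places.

155.34

N = 73; target position k = 40/100 · 73 = 29.2.
Cumulative frequencies: 23, 52, 62, 73.
Observation 29.2 falls in the class 150 – <175.
L = 150, CF = 23, f = 29, h = 25.
P40 = 150 + ((29.2 − 23)/29)·25 = 150 + 5.34483 = 155.345.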